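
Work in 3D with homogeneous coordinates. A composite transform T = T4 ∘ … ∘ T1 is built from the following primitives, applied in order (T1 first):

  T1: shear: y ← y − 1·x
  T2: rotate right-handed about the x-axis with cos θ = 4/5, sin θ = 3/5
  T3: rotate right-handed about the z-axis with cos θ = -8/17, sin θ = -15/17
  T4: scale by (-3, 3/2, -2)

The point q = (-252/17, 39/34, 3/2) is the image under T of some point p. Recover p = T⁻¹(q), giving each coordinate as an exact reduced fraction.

T1 = [1 0 0 0; -1 1 0 0; 0 0 1 0; 0 0 0 1]
T2·T1 = [1 0 0 0; -4/5 4/5 -3/5 0; -3/5 3/5 4/5 0; 0 0 0 1]
T3·…·T1 = [-20/17 12/17 -9/17 0; -43/85 -32/85 24/85 0; -3/5 3/5 4/5 0; 0 0 0 1]
T4·…·T1 = [60/17 -36/17 27/17 0; -129/170 -48/85 36/85 0; 6/5 -6/5 -8/5 0; 0 0 0 1]
det M = 9; M⁻¹ = [8/51 -10/17 0 0; -4/51 -214/255 -3/10 0; 3/17 16/85 -2/5 0; 0 0 0 1]
M⁻¹ · (-252/17, 39/34, 3/2)ᵀ = (-3, -1/4, -3)ᵀ

p = (-3, -1/4, -3)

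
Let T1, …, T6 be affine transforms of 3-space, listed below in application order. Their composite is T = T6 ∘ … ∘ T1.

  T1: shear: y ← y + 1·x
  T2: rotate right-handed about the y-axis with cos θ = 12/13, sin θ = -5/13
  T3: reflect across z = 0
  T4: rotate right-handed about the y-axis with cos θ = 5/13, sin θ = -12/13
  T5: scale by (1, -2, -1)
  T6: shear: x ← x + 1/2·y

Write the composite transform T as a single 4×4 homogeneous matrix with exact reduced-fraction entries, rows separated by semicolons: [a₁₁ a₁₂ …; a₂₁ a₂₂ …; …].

T = [-49/169 -1 119/169 0; -2 -2 0 0; -119/169 0 120/169 0; 0 0 0 1]

T1 = [1 0 0 0; 1 1 0 0; 0 0 1 0; 0 0 0 1]
T2·T1 = [12/13 0 -5/13 0; 1 1 0 0; 5/13 0 12/13 0; 0 0 0 1]
T3·…·T1 = [12/13 0 -5/13 0; 1 1 0 0; -5/13 0 -12/13 0; 0 0 0 1]
T4·…·T1 = [120/169 0 119/169 0; 1 1 0 0; 119/169 0 -120/169 0; 0 0 0 1]
T5·…·T1 = [120/169 0 119/169 0; -2 -2 0 0; -119/169 0 120/169 0; 0 0 0 1]
T6·…·T1 = [-49/169 -1 119/169 0; -2 -2 0 0; -119/169 0 120/169 0; 0 0 0 1]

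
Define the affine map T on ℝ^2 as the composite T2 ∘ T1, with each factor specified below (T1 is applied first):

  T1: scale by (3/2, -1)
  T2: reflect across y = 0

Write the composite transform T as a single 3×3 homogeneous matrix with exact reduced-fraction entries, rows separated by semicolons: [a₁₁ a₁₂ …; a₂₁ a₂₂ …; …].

T = [3/2 0 0; 0 1 0; 0 0 1]

T1 = [3/2 0 0; 0 -1 0; 0 0 1]
T2·T1 = [3/2 0 0; 0 1 0; 0 0 1]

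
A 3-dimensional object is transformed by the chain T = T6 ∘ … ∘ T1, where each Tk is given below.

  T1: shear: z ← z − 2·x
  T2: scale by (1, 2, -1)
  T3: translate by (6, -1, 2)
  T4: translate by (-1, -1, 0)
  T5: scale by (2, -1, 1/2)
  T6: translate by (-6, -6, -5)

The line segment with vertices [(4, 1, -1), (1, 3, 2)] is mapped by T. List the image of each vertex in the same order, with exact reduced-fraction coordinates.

image vertices: (12, -6, 1/2), (6, -10, -4)

T1 shear: z ← z − 2·x: (4, 1, -1) → (4, 1, -9); (1, 3, 2) → (1, 3, 0)
T2 scale by (1, 2, -1): (4, 1, -9) → (4, 2, 9); (1, 3, 0) → (1, 6, 0)
T3 translate by (6, -1, 2): (4, 2, 9) → (10, 1, 11); (1, 6, 0) → (7, 5, 2)
T4 translate by (-1, -1, 0): (10, 1, 11) → (9, 0, 11); (7, 5, 2) → (6, 4, 2)
T5 scale by (2, -1, 1/2): (9, 0, 11) → (18, 0, 11/2); (6, 4, 2) → (12, -4, 1)
T6 translate by (-6, -6, -5): (18, 0, 11/2) → (12, -6, 1/2); (12, -4, 1) → (6, -10, -4)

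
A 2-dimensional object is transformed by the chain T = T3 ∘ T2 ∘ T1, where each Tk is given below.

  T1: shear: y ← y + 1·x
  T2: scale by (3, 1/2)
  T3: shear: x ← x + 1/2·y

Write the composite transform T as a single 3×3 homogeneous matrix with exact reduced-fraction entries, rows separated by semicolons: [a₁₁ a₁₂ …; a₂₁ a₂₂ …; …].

T1 = [1 0 0; 1 1 0; 0 0 1]
T2·T1 = [3 0 0; 1/2 1/2 0; 0 0 1]
T3·…·T1 = [13/4 1/4 0; 1/2 1/2 0; 0 0 1]

T = [13/4 1/4 0; 1/2 1/2 0; 0 0 1]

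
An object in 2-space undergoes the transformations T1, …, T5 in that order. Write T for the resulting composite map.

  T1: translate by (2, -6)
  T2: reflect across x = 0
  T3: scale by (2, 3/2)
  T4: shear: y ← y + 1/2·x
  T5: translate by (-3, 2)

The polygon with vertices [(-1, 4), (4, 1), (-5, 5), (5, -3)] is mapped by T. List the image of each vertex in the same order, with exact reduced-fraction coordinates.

T1 translate by (2, -6): (-1, 4) → (1, -2); (4, 1) → (6, -5); (-5, 5) → (-3, -1); (5, -3) → (7, -9)
T2 reflect across x = 0: (1, -2) → (-1, -2); (6, -5) → (-6, -5); (-3, -1) → (3, -1); (7, -9) → (-7, -9)
T3 scale by (2, 3/2): (-1, -2) → (-2, -3); (-6, -5) → (-12, -15/2); (3, -1) → (6, -3/2); (-7, -9) → (-14, -27/2)
T4 shear: y ← y + 1/2·x: (-2, -3) → (-2, -4); (-12, -15/2) → (-12, -27/2); (6, -3/2) → (6, 3/2); (-14, -27/2) → (-14, -41/2)
T5 translate by (-3, 2): (-2, -4) → (-5, -2); (-12, -27/2) → (-15, -23/2); (6, 3/2) → (3, 7/2); (-14, -41/2) → (-17, -37/2)

image vertices: (-5, -2), (-15, -23/2), (3, 7/2), (-17, -37/2)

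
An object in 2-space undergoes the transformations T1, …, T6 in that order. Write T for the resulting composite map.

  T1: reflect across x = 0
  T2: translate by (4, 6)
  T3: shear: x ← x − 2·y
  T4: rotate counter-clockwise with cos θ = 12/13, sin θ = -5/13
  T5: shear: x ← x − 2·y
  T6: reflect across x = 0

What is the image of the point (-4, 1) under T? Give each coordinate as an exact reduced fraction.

T(p) = (265/13, 114/13)

T1 reflect across x = 0: (-4, 1) → (4, 1)
T2 translate by (4, 6): (4, 1) → (8, 7)
T3 shear: x ← x − 2·y: (8, 7) → (-6, 7)
T4 rotate counter-clockwise with cos θ = 12/13, sin θ = -5/13: (-6, 7) → (-37/13, 114/13)
T5 shear: x ← x − 2·y: (-37/13, 114/13) → (-265/13, 114/13)
T6 reflect across x = 0: (-265/13, 114/13) → (265/13, 114/13)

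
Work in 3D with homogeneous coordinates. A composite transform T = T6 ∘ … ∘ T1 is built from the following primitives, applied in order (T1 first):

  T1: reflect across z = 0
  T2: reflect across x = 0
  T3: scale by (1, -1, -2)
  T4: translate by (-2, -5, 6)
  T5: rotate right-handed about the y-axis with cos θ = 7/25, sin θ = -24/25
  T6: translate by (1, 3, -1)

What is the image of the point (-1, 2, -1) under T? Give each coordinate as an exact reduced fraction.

T1 reflect across z = 0: (-1, 2, -1) → (-1, 2, 1)
T2 reflect across x = 0: (-1, 2, 1) → (1, 2, 1)
T3 scale by (1, -1, -2): (1, 2, 1) → (1, -2, -2)
T4 translate by (-2, -5, 6): (1, -2, -2) → (-1, -7, 4)
T5 rotate right-handed about the y-axis with cos θ = 7/25, sin θ = -24/25: (-1, -7, 4) → (-103/25, -7, 4/25)
T6 translate by (1, 3, -1): (-103/25, -7, 4/25) → (-78/25, -4, -21/25)

T(p) = (-78/25, -4, -21/25)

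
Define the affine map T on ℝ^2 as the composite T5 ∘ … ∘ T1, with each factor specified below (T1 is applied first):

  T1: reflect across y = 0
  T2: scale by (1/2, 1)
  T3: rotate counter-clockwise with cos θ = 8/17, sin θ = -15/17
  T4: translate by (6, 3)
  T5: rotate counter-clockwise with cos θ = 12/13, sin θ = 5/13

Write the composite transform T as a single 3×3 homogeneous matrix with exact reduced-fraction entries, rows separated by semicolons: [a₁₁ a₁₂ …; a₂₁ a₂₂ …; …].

T1 = [1 0 0; 0 -1 0; 0 0 1]
T2·T1 = [1/2 0 0; 0 -1 0; 0 0 1]
T3·…·T1 = [4/17 -15/17 0; -15/34 -8/17 0; 0 0 1]
T4·…·T1 = [4/17 -15/17 6; -15/34 -8/17 3; 0 0 1]
T5·…·T1 = [171/442 -140/221 57/13; -70/221 -171/221 66/13; 0 0 1]

T = [171/442 -140/221 57/13; -70/221 -171/221 66/13; 0 0 1]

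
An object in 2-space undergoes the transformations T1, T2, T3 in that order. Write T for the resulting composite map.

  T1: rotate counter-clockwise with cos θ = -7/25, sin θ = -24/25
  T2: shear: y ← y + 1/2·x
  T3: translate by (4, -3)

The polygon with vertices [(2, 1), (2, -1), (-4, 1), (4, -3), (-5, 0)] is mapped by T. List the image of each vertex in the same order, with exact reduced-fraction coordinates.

T1 rotate counter-clockwise with cos θ = -7/25, sin θ = -24/25: (2, 1) → (2/5, -11/5); (2, -1) → (-38/25, -41/25); (-4, 1) → (52/25, 89/25); (4, -3) → (-4, -3); (-5, 0) → (7/5, 24/5)
T2 shear: y ← y + 1/2·x: (2/5, -11/5) → (2/5, -2); (-38/25, -41/25) → (-38/25, -12/5); (52/25, 89/25) → (52/25, 23/5); (-4, -3) → (-4, -5); (7/5, 24/5) → (7/5, 11/2)
T3 translate by (4, -3): (2/5, -2) → (22/5, -5); (-38/25, -12/5) → (62/25, -27/5); (52/25, 23/5) → (152/25, 8/5); (-4, -5) → (0, -8); (7/5, 11/2) → (27/5, 5/2)

image vertices: (22/5, -5), (62/25, -27/5), (152/25, 8/5), (0, -8), (27/5, 5/2)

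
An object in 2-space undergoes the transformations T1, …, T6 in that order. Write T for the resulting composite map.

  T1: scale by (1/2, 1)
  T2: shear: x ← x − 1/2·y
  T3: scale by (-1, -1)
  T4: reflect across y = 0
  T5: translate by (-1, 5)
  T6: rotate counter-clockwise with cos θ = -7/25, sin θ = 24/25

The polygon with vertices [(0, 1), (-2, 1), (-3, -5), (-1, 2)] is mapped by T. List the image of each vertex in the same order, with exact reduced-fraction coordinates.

T1 scale by (1/2, 1): (0, 1) → (0, 1); (-2, 1) → (-1, 1); (-3, -5) → (-3/2, -5); (-1, 2) → (-1/2, 2)
T2 shear: x ← x − 1/2·y: (0, 1) → (-1/2, 1); (-1, 1) → (-3/2, 1); (-3/2, -5) → (1, -5); (-1/2, 2) → (-3/2, 2)
T3 scale by (-1, -1): (-1/2, 1) → (1/2, -1); (-3/2, 1) → (3/2, -1); (1, -5) → (-1, 5); (-3/2, 2) → (3/2, -2)
T4 reflect across y = 0: (1/2, -1) → (1/2, 1); (3/2, -1) → (3/2, 1); (-1, 5) → (-1, -5); (3/2, -2) → (3/2, 2)
T5 translate by (-1, 5): (1/2, 1) → (-1/2, 6); (3/2, 1) → (1/2, 6); (-1, -5) → (-2, 0); (3/2, 2) → (1/2, 7)
T6 rotate counter-clockwise with cos θ = -7/25, sin θ = 24/25: (-1/2, 6) → (-281/50, -54/25); (1/2, 6) → (-59/10, -6/5); (-2, 0) → (14/25, -48/25); (1/2, 7) → (-343/50, -37/25)

image vertices: (-281/50, -54/25), (-59/10, -6/5), (14/25, -48/25), (-343/50, -37/25)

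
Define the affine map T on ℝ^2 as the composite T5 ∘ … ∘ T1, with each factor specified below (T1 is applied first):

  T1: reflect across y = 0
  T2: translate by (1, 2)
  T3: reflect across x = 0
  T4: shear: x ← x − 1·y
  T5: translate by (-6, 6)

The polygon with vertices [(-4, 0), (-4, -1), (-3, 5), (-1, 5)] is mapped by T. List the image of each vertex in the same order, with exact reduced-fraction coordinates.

image vertices: (-5, 8), (-6, 9), (-1, 3), (-3, 3)

T1 reflect across y = 0: (-4, 0) → (-4, 0); (-4, -1) → (-4, 1); (-3, 5) → (-3, -5); (-1, 5) → (-1, -5)
T2 translate by (1, 2): (-4, 0) → (-3, 2); (-4, 1) → (-3, 3); (-3, -5) → (-2, -3); (-1, -5) → (0, -3)
T3 reflect across x = 0: (-3, 2) → (3, 2); (-3, 3) → (3, 3); (-2, -3) → (2, -3); (0, -3) → (0, -3)
T4 shear: x ← x − 1·y: (3, 2) → (1, 2); (3, 3) → (0, 3); (2, -3) → (5, -3); (0, -3) → (3, -3)
T5 translate by (-6, 6): (1, 2) → (-5, 8); (0, 3) → (-6, 9); (5, -3) → (-1, 3); (3, -3) → (-3, 3)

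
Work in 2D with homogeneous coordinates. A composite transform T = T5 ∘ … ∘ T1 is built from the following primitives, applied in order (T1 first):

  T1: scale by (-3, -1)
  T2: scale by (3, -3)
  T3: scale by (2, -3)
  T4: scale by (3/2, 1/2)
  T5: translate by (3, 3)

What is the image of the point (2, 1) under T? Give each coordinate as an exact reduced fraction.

T(p) = (-51, -3/2)

T1 scale by (-3, -1): (2, 1) → (-6, -1)
T2 scale by (3, -3): (-6, -1) → (-18, 3)
T3 scale by (2, -3): (-18, 3) → (-36, -9)
T4 scale by (3/2, 1/2): (-36, -9) → (-54, -9/2)
T5 translate by (3, 3): (-54, -9/2) → (-51, -3/2)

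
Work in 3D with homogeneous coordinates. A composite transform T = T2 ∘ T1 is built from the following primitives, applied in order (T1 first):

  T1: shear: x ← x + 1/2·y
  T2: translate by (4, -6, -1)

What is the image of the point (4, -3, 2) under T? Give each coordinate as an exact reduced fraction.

T(p) = (13/2, -9, 1)

T1 shear: x ← x + 1/2·y: (4, -3, 2) → (5/2, -3, 2)
T2 translate by (4, -6, -1): (5/2, -3, 2) → (13/2, -9, 1)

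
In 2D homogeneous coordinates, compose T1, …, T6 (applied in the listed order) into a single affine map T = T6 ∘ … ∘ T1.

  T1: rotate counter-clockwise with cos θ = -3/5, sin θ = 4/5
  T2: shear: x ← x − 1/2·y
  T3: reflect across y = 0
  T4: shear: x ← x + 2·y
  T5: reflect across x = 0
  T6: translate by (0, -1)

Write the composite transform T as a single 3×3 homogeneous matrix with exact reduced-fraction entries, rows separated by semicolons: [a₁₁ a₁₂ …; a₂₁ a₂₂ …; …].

T = [13/5 -7/10 0; -4/5 3/5 -1; 0 0 1]

T1 = [-3/5 -4/5 0; 4/5 -3/5 0; 0 0 1]
T2·T1 = [-1 -1/2 0; 4/5 -3/5 0; 0 0 1]
T3·…·T1 = [-1 -1/2 0; -4/5 3/5 0; 0 0 1]
T4·…·T1 = [-13/5 7/10 0; -4/5 3/5 0; 0 0 1]
T5·…·T1 = [13/5 -7/10 0; -4/5 3/5 0; 0 0 1]
T6·…·T1 = [13/5 -7/10 0; -4/5 3/5 -1; 0 0 1]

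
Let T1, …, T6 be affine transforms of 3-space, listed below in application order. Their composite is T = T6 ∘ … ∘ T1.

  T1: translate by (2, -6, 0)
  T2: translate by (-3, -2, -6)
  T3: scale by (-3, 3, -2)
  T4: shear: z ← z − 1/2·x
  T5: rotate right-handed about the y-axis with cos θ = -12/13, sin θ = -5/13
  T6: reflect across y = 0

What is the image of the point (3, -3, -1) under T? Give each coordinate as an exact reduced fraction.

T(p) = (-1, 33, -18)

T1 translate by (2, -6, 0): (3, -3, -1) → (5, -9, -1)
T2 translate by (-3, -2, -6): (5, -9, -1) → (2, -11, -7)
T3 scale by (-3, 3, -2): (2, -11, -7) → (-6, -33, 14)
T4 shear: z ← z − 1/2·x: (-6, -33, 14) → (-6, -33, 17)
T5 rotate right-handed about the y-axis with cos θ = -12/13, sin θ = -5/13: (-6, -33, 17) → (-1, -33, -18)
T6 reflect across y = 0: (-1, -33, -18) → (-1, 33, -18)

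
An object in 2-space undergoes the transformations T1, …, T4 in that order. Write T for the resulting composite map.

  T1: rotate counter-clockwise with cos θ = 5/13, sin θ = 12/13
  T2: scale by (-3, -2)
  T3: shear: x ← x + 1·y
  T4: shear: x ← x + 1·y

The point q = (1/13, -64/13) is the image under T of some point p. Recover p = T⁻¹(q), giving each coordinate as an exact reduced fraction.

p = (1, 4)

T1 = [5/13 -12/13 0; 12/13 5/13 0; 0 0 1]
T2·T1 = [-15/13 36/13 0; -24/13 -10/13 0; 0 0 1]
T3·…·T1 = [-3 2 0; -24/13 -10/13 0; 0 0 1]
T4·…·T1 = [-63/13 16/13 0; -24/13 -10/13 0; 0 0 1]
det M = 6; M⁻¹ = [-5/39 -8/39 0; 4/13 -21/26 0; 0 0 1]
M⁻¹ · (1/13, -64/13)ᵀ = (1, 4)ᵀ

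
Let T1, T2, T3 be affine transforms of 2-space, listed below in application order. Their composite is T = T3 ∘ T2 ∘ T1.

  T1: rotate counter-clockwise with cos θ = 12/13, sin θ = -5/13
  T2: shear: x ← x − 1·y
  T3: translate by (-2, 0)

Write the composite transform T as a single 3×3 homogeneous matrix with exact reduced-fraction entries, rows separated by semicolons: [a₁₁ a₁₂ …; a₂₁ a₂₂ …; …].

T1 = [12/13 5/13 0; -5/13 12/13 0; 0 0 1]
T2·T1 = [17/13 -7/13 0; -5/13 12/13 0; 0 0 1]
T3·…·T1 = [17/13 -7/13 -2; -5/13 12/13 0; 0 0 1]

T = [17/13 -7/13 -2; -5/13 12/13 0; 0 0 1]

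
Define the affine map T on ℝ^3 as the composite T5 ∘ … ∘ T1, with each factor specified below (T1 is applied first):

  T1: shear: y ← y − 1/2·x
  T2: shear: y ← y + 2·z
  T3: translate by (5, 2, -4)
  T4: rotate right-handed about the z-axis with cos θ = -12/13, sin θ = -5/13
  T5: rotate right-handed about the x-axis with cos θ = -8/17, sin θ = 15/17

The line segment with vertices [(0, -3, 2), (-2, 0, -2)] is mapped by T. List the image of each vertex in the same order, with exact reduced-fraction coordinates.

image vertices: (-45/13, 878/221, -707/221), (-41/13, 1194/221, 579/221)

T1 shear: y ← y − 1/2·x: (0, -3, 2) → (0, -3, 2); (-2, 0, -2) → (-2, 1, -2)
T2 shear: y ← y + 2·z: (0, -3, 2) → (0, 1, 2); (-2, 1, -2) → (-2, -3, -2)
T3 translate by (5, 2, -4): (0, 1, 2) → (5, 3, -2); (-2, -3, -2) → (3, -1, -6)
T4 rotate right-handed about the z-axis with cos θ = -12/13, sin θ = -5/13: (5, 3, -2) → (-45/13, -61/13, -2); (3, -1, -6) → (-41/13, -3/13, -6)
T5 rotate right-handed about the x-axis with cos θ = -8/17, sin θ = 15/17: (-45/13, -61/13, -2) → (-45/13, 878/221, -707/221); (-41/13, -3/13, -6) → (-41/13, 1194/221, 579/221)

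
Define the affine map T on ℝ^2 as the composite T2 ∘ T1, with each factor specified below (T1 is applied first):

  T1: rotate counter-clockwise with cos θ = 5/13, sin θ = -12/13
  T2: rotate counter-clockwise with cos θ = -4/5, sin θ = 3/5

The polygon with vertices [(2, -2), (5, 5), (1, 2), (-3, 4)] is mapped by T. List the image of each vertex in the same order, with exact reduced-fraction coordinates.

image vertices: (158/65, 94/65), (-47/13, 79/13), (-22/13, 19/13), (-60/13, -25/13)

T1 rotate counter-clockwise with cos θ = 5/13, sin θ = -12/13: (2, -2) → (-14/13, -34/13); (5, 5) → (85/13, -35/13); (1, 2) → (29/13, -2/13); (-3, 4) → (33/13, 56/13)
T2 rotate counter-clockwise with cos θ = -4/5, sin θ = 3/5: (-14/13, -34/13) → (158/65, 94/65); (85/13, -35/13) → (-47/13, 79/13); (29/13, -2/13) → (-22/13, 19/13); (33/13, 56/13) → (-60/13, -25/13)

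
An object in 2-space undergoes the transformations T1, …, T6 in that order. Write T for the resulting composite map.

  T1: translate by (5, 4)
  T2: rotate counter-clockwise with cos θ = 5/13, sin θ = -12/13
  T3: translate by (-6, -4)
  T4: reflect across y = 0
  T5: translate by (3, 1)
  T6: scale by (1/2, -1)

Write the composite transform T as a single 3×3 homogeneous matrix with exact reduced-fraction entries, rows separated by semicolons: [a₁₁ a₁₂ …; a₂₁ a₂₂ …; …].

T1 = [1 0 5; 0 1 4; 0 0 1]
T2·T1 = [5/13 12/13 73/13; -12/13 5/13 -40/13; 0 0 1]
T3·…·T1 = [5/13 12/13 -5/13; -12/13 5/13 -92/13; 0 0 1]
T4·…·T1 = [5/13 12/13 -5/13; 12/13 -5/13 92/13; 0 0 1]
T5·…·T1 = [5/13 12/13 34/13; 12/13 -5/13 105/13; 0 0 1]
T6·…·T1 = [5/26 6/13 17/13; -12/13 5/13 -105/13; 0 0 1]

T = [5/26 6/13 17/13; -12/13 5/13 -105/13; 0 0 1]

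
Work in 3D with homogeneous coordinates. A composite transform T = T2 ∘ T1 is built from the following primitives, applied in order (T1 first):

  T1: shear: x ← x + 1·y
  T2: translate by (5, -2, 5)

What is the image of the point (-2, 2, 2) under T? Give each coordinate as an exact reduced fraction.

T(p) = (5, 0, 7)

T1 shear: x ← x + 1·y: (-2, 2, 2) → (0, 2, 2)
T2 translate by (5, -2, 5): (0, 2, 2) → (5, 0, 7)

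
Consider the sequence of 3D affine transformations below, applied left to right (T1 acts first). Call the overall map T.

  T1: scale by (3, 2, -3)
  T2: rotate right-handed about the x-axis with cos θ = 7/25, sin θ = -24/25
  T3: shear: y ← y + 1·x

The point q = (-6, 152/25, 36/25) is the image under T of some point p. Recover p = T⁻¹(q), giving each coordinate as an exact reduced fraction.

T1 = [3 0 0 0; 0 2 0 0; 0 0 -3 0; 0 0 0 1]
T2·T1 = [3 0 0 0; 0 14/25 -72/25 0; 0 -48/25 -21/25 0; 0 0 0 1]
T3·…·T1 = [3 0 0 0; 3 14/25 -72/25 0; 0 -48/25 -21/25 0; 0 0 0 1]
det M = -18; M⁻¹ = [1/3 0 0 0; -7/50 7/50 -12/25 0; 8/25 -8/25 -7/75 0; 0 0 0 1]
M⁻¹ · (-6, 152/25, 36/25)ᵀ = (-2, 1, -4)ᵀ

p = (-2, 1, -4)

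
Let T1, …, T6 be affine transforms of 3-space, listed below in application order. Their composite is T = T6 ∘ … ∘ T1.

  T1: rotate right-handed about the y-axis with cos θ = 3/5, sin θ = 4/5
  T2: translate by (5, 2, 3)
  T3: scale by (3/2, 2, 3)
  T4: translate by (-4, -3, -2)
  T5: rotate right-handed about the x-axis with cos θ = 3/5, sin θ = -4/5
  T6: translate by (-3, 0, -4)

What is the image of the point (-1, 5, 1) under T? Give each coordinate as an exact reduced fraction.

T1 rotate right-handed about the y-axis with cos θ = 3/5, sin θ = 4/5: (-1, 5, 1) → (1/5, 5, 7/5)
T2 translate by (5, 2, 3): (1/5, 5, 7/5) → (26/5, 7, 22/5)
T3 scale by (3/2, 2, 3): (26/5, 7, 22/5) → (39/5, 14, 66/5)
T4 translate by (-4, -3, -2): (39/5, 14, 66/5) → (19/5, 11, 56/5)
T5 rotate right-handed about the x-axis with cos θ = 3/5, sin θ = -4/5: (19/5, 11, 56/5) → (19/5, 389/25, -52/25)
T6 translate by (-3, 0, -4): (19/5, 389/25, -52/25) → (4/5, 389/25, -152/25)

T(p) = (4/5, 389/25, -152/25)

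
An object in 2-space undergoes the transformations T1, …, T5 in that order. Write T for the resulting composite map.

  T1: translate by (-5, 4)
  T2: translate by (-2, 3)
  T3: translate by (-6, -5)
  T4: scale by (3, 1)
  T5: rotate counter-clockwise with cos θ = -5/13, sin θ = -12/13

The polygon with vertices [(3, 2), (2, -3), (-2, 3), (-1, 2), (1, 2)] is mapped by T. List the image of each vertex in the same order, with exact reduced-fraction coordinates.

image vertices: (198/13, 340/13), (153/13, 401/13), (285/13, 515/13), (258/13, 484/13), (228/13, 412/13)

T1 translate by (-5, 4): (3, 2) → (-2, 6); (2, -3) → (-3, 1); (-2, 3) → (-7, 7); (-1, 2) → (-6, 6); (1, 2) → (-4, 6)
T2 translate by (-2, 3): (-2, 6) → (-4, 9); (-3, 1) → (-5, 4); (-7, 7) → (-9, 10); (-6, 6) → (-8, 9); (-4, 6) → (-6, 9)
T3 translate by (-6, -5): (-4, 9) → (-10, 4); (-5, 4) → (-11, -1); (-9, 10) → (-15, 5); (-8, 9) → (-14, 4); (-6, 9) → (-12, 4)
T4 scale by (3, 1): (-10, 4) → (-30, 4); (-11, -1) → (-33, -1); (-15, 5) → (-45, 5); (-14, 4) → (-42, 4); (-12, 4) → (-36, 4)
T5 rotate counter-clockwise with cos θ = -5/13, sin θ = -12/13: (-30, 4) → (198/13, 340/13); (-33, -1) → (153/13, 401/13); (-45, 5) → (285/13, 515/13); (-42, 4) → (258/13, 484/13); (-36, 4) → (228/13, 412/13)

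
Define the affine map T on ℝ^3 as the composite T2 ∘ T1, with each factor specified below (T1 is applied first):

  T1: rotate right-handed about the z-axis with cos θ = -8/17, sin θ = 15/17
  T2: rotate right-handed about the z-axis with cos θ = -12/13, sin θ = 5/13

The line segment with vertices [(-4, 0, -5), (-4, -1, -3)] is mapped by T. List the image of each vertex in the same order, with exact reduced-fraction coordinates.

T1 rotate right-handed about the z-axis with cos θ = -8/17, sin θ = 15/17: (-4, 0, -5) → (32/17, -60/17, -5); (-4, -1, -3) → (47/17, -52/17, -3)
T2 rotate right-handed about the z-axis with cos θ = -12/13, sin θ = 5/13: (32/17, -60/17, -5) → (-84/221, 880/221, -5); (47/17, -52/17, -3) → (-304/221, 859/221, -3)

image vertices: (-84/221, 880/221, -5), (-304/221, 859/221, -3)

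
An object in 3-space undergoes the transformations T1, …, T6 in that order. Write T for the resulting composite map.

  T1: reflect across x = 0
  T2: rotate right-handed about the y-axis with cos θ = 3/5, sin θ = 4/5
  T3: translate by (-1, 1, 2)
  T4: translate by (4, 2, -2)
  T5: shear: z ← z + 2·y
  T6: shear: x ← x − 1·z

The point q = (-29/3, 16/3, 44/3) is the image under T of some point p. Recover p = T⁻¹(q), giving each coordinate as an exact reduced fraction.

T1 = [-1 0 0 0; 0 1 0 0; 0 0 1 0; 0 0 0 1]
T2·T1 = [-3/5 0 4/5 0; 0 1 0 0; 4/5 0 3/5 0; 0 0 0 1]
T3·…·T1 = [-3/5 0 4/5 -1; 0 1 0 1; 4/5 0 3/5 2; 0 0 0 1]
T4·…·T1 = [-3/5 0 4/5 3; 0 1 0 3; 4/5 0 3/5 0; 0 0 0 1]
T5·…·T1 = [-3/5 0 4/5 3; 0 1 0 3; 4/5 2 3/5 6; 0 0 0 1]
T6·…·T1 = [-7/5 -2 1/5 -3; 0 1 0 3; 4/5 2 3/5 6; 0 0 0 1]
det M = -1; M⁻¹ = [-3/5 -8/5 1/5 9/5; 0 1 0 -3; 4/5 -6/5 7/5 -12/5; 0 0 0 1]
M⁻¹ · (-29/3, 16/3, 44/3)ᵀ = (2, 7/3, 4)ᵀ

p = (2, 7/3, 4)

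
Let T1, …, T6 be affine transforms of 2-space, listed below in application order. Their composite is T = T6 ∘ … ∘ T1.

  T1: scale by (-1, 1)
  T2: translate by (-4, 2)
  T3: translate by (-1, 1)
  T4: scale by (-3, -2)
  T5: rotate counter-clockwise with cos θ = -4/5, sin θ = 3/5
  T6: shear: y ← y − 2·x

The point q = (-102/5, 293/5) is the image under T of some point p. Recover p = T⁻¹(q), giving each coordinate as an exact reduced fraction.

p = (4, -2)

T1 = [-1 0 0; 0 1 0; 0 0 1]
T2·T1 = [-1 0 -4; 0 1 2; 0 0 1]
T3·…·T1 = [-1 0 -5; 0 1 3; 0 0 1]
T4·…·T1 = [3 0 15; 0 -2 -6; 0 0 1]
T5·…·T1 = [-12/5 6/5 -42/5; 9/5 8/5 69/5; 0 0 1]
T6·…·T1 = [-12/5 6/5 -42/5; 33/5 -4/5 153/5; 0 0 1]
det M = -6; M⁻¹ = [2/15 1/5 -5; 11/10 2/5 -3; 0 0 1]
M⁻¹ · (-102/5, 293/5)ᵀ = (4, -2)ᵀ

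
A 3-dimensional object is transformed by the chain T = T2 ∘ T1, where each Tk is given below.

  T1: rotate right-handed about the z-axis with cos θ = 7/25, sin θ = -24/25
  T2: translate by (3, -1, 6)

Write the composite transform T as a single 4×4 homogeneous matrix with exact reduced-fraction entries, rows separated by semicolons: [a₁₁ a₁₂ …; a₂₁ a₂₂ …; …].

T = [7/25 24/25 0 3; -24/25 7/25 0 -1; 0 0 1 6; 0 0 0 1]

T1 = [7/25 24/25 0 0; -24/25 7/25 0 0; 0 0 1 0; 0 0 0 1]
T2·T1 = [7/25 24/25 0 3; -24/25 7/25 0 -1; 0 0 1 6; 0 0 0 1]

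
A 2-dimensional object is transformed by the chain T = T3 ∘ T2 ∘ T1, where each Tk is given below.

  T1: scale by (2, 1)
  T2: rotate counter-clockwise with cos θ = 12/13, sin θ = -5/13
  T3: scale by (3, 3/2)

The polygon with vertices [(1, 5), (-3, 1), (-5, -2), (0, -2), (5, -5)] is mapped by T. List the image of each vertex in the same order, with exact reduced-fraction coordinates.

T1 scale by (2, 1): (1, 5) → (2, 5); (-3, 1) → (-6, 1); (-5, -2) → (-10, -2); (0, -2) → (0, -2); (5, -5) → (10, -5)
T2 rotate counter-clockwise with cos θ = 12/13, sin θ = -5/13: (2, 5) → (49/13, 50/13); (-6, 1) → (-67/13, 42/13); (-10, -2) → (-10, 2); (0, -2) → (-10/13, -24/13); (10, -5) → (95/13, -110/13)
T3 scale by (3, 3/2): (49/13, 50/13) → (147/13, 75/13); (-67/13, 42/13) → (-201/13, 63/13); (-10, 2) → (-30, 3); (-10/13, -24/13) → (-30/13, -36/13); (95/13, -110/13) → (285/13, -165/13)

image vertices: (147/13, 75/13), (-201/13, 63/13), (-30, 3), (-30/13, -36/13), (285/13, -165/13)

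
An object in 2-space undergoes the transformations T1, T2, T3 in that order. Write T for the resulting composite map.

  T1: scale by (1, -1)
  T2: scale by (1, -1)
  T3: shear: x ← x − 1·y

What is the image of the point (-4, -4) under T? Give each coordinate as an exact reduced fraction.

T(p) = (0, -4)

T1 scale by (1, -1): (-4, -4) → (-4, 4)
T2 scale by (1, -1): (-4, 4) → (-4, -4)
T3 shear: x ← x − 1·y: (-4, -4) → (0, -4)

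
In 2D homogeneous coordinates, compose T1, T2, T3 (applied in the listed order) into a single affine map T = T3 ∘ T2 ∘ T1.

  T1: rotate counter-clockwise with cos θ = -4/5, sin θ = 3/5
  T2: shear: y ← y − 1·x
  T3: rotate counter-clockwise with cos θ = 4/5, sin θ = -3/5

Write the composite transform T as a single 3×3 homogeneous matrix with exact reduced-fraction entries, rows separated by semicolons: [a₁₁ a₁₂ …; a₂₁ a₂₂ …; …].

T1 = [-4/5 -3/5 0; 3/5 -4/5 0; 0 0 1]
T2·T1 = [-4/5 -3/5 0; 7/5 -1/5 0; 0 0 1]
T3·…·T1 = [1/5 -3/5 0; 8/5 1/5 0; 0 0 1]

T = [1/5 -3/5 0; 8/5 1/5 0; 0 0 1]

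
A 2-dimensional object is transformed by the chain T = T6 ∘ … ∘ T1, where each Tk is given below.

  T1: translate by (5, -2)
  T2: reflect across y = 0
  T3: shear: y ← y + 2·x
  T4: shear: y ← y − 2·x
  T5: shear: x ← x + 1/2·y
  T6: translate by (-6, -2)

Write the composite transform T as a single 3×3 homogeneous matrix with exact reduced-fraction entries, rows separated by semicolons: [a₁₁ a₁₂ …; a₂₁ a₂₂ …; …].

T1 = [1 0 5; 0 1 -2; 0 0 1]
T2·T1 = [1 0 5; 0 -1 2; 0 0 1]
T3·…·T1 = [1 0 5; 2 -1 12; 0 0 1]
T4·…·T1 = [1 0 5; 0 -1 2; 0 0 1]
T5·…·T1 = [1 -1/2 6; 0 -1 2; 0 0 1]
T6·…·T1 = [1 -1/2 0; 0 -1 0; 0 0 1]

T = [1 -1/2 0; 0 -1 0; 0 0 1]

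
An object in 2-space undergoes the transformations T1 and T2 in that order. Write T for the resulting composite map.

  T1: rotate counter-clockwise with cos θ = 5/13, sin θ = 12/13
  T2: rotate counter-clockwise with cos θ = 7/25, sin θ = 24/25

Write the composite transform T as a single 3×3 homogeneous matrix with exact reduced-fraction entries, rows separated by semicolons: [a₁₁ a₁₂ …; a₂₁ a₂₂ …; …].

T1 = [5/13 -12/13 0; 12/13 5/13 0; 0 0 1]
T2·T1 = [-253/325 -204/325 0; 204/325 -253/325 0; 0 0 1]

T = [-253/325 -204/325 0; 204/325 -253/325 0; 0 0 1]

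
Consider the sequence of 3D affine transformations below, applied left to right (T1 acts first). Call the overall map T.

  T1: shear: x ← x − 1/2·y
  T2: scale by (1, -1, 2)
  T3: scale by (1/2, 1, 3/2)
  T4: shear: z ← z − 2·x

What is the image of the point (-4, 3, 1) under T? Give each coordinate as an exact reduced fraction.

T1 shear: x ← x − 1/2·y: (-4, 3, 1) → (-11/2, 3, 1)
T2 scale by (1, -1, 2): (-11/2, 3, 1) → (-11/2, -3, 2)
T3 scale by (1/2, 1, 3/2): (-11/2, -3, 2) → (-11/4, -3, 3)
T4 shear: z ← z − 2·x: (-11/4, -3, 3) → (-11/4, -3, 17/2)

T(p) = (-11/4, -3, 17/2)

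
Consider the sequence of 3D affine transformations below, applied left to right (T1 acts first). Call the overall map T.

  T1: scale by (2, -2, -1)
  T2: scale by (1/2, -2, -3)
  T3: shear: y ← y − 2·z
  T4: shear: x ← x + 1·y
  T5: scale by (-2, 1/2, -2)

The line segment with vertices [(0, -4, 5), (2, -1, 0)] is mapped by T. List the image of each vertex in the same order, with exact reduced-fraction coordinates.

image vertices: (92, -23, -30), (4, -2, 0)

T1 scale by (2, -2, -1): (0, -4, 5) → (0, 8, -5); (2, -1, 0) → (4, 2, 0)
T2 scale by (1/2, -2, -3): (0, 8, -5) → (0, -16, 15); (4, 2, 0) → (2, -4, 0)
T3 shear: y ← y − 2·z: (0, -16, 15) → (0, -46, 15); (2, -4, 0) → (2, -4, 0)
T4 shear: x ← x + 1·y: (0, -46, 15) → (-46, -46, 15); (2, -4, 0) → (-2, -4, 0)
T5 scale by (-2, 1/2, -2): (-46, -46, 15) → (92, -23, -30); (-2, -4, 0) → (4, -2, 0)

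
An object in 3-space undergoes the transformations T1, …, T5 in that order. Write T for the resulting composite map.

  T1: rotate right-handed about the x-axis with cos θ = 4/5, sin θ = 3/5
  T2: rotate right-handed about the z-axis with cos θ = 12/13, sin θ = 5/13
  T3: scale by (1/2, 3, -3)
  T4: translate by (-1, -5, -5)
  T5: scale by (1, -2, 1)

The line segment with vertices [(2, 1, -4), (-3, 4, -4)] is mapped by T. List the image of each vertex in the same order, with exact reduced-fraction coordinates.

T1 rotate right-handed about the x-axis with cos θ = 4/5, sin θ = 3/5: (2, 1, -4) → (2, 16/5, -13/5); (-3, 4, -4) → (-3, 28/5, -4/5)
T2 rotate right-handed about the z-axis with cos θ = 12/13, sin θ = 5/13: (2, 16/5, -13/5) → (8/13, 242/65, -13/5); (-3, 28/5, -4/5) → (-64/13, 261/65, -4/5)
T3 scale by (1/2, 3, -3): (8/13, 242/65, -13/5) → (4/13, 726/65, 39/5); (-64/13, 261/65, -4/5) → (-32/13, 783/65, 12/5)
T4 translate by (-1, -5, -5): (4/13, 726/65, 39/5) → (-9/13, 401/65, 14/5); (-32/13, 783/65, 12/5) → (-45/13, 458/65, -13/5)
T5 scale by (1, -2, 1): (-9/13, 401/65, 14/5) → (-9/13, -802/65, 14/5); (-45/13, 458/65, -13/5) → (-45/13, -916/65, -13/5)

image vertices: (-9/13, -802/65, 14/5), (-45/13, -916/65, -13/5)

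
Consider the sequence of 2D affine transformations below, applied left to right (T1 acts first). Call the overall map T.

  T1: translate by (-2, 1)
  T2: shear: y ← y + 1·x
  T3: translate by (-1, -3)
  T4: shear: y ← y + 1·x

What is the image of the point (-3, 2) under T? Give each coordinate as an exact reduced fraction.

T1 translate by (-2, 1): (-3, 2) → (-5, 3)
T2 shear: y ← y + 1·x: (-5, 3) → (-5, -2)
T3 translate by (-1, -3): (-5, -2) → (-6, -5)
T4 shear: y ← y + 1·x: (-6, -5) → (-6, -11)

T(p) = (-6, -11)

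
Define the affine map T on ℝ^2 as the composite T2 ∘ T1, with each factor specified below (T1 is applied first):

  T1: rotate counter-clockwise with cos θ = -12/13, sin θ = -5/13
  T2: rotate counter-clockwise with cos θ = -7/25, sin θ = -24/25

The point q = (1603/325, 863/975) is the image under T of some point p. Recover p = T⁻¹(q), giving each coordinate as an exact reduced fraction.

p = (1/3, -5)

T1 = [-12/13 5/13 0; -5/13 -12/13 0; 0 0 1]
T2·T1 = [-36/325 -323/325 0; 323/325 -36/325 0; 0 0 1]
det M = 1; M⁻¹ = [-36/325 323/325 0; -323/325 -36/325 0; 0 0 1]
M⁻¹ · (1603/325, 863/975)ᵀ = (1/3, -5)ᵀ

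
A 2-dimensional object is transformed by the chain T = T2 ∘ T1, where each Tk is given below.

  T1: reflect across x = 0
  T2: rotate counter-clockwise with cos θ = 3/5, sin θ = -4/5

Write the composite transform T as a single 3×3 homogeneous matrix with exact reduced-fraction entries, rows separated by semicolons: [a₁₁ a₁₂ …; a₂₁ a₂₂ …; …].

T1 = [-1 0 0; 0 1 0; 0 0 1]
T2·T1 = [-3/5 4/5 0; 4/5 3/5 0; 0 0 1]

T = [-3/5 4/5 0; 4/5 3/5 0; 0 0 1]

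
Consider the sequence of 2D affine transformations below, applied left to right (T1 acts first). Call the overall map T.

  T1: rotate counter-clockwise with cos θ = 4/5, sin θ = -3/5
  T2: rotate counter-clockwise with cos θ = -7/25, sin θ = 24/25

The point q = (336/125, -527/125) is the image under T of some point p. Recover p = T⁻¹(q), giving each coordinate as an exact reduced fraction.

T1 = [4/5 3/5 0; -3/5 4/5 0; 0 0 1]
T2·T1 = [44/125 -117/125 0; 117/125 44/125 0; 0 0 1]
det M = 1; M⁻¹ = [44/125 117/125 0; -117/125 44/125 0; 0 0 1]
M⁻¹ · (336/125, -527/125)ᵀ = (-3, -4)ᵀ

p = (-3, -4)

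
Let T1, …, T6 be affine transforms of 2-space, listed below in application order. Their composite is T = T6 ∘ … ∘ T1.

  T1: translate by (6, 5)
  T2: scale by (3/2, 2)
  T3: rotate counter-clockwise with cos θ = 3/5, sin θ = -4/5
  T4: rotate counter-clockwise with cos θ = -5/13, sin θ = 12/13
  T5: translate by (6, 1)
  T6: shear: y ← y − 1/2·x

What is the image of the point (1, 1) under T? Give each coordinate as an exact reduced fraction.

T1 translate by (6, 5): (1, 1) → (7, 6)
T2 scale by (3/2, 2): (7, 6) → (21/2, 12)
T3 rotate counter-clockwise with cos θ = 3/5, sin θ = -4/5: (21/2, 12) → (159/10, -6/5)
T4 rotate counter-clockwise with cos θ = -5/13, sin θ = 12/13: (159/10, -6/5) → (-651/130, 984/65)
T5 translate by (6, 1): (-651/130, 984/65) → (129/130, 1049/65)
T6 shear: y ← y − 1/2·x: (129/130, 1049/65) → (129/130, 4067/260)

T(p) = (129/130, 4067/260)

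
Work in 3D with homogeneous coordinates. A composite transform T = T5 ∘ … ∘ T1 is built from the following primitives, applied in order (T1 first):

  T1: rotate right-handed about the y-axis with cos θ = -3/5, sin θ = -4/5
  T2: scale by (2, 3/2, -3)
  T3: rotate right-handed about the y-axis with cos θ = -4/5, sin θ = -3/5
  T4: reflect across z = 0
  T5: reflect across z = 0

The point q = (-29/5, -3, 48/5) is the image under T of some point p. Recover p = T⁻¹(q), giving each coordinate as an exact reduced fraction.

T1 = [-3/5 0 -4/5 0; 0 1 0 0; 4/5 0 -3/5 0; 0 0 0 1]
T2·T1 = [-6/5 0 -8/5 0; 0 3/2 0 0; -12/5 0 9/5 0; 0 0 0 1]
T3·…·T1 = [12/5 0 1/5 0; 0 3/2 0 0; 6/5 0 -12/5 0; 0 0 0 1]
T4·…·T1 = [12/5 0 1/5 0; 0 3/2 0 0; -6/5 0 12/5 0; 0 0 0 1]
T5·…·T1 = [12/5 0 1/5 0; 0 3/2 0 0; 6/5 0 -12/5 0; 0 0 0 1]
det M = -9; M⁻¹ = [2/5 0 1/30 0; 0 2/3 0 0; 1/5 0 -2/5 0; 0 0 0 1]
M⁻¹ · (-29/5, -3, 48/5)ᵀ = (-2, -2, -5)ᵀ

p = (-2, -2, -5)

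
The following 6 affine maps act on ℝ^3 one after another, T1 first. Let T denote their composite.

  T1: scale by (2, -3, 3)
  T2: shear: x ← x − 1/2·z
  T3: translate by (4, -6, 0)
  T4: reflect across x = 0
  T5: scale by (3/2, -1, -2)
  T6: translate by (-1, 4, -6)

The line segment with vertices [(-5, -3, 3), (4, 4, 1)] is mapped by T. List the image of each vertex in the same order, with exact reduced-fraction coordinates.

image vertices: (59/4, 1, -24), (-67/4, 22, -12)

T1 scale by (2, -3, 3): (-5, -3, 3) → (-10, 9, 9); (4, 4, 1) → (8, -12, 3)
T2 shear: x ← x − 1/2·z: (-10, 9, 9) → (-29/2, 9, 9); (8, -12, 3) → (13/2, -12, 3)
T3 translate by (4, -6, 0): (-29/2, 9, 9) → (-21/2, 3, 9); (13/2, -12, 3) → (21/2, -18, 3)
T4 reflect across x = 0: (-21/2, 3, 9) → (21/2, 3, 9); (21/2, -18, 3) → (-21/2, -18, 3)
T5 scale by (3/2, -1, -2): (21/2, 3, 9) → (63/4, -3, -18); (-21/2, -18, 3) → (-63/4, 18, -6)
T6 translate by (-1, 4, -6): (63/4, -3, -18) → (59/4, 1, -24); (-63/4, 18, -6) → (-67/4, 22, -12)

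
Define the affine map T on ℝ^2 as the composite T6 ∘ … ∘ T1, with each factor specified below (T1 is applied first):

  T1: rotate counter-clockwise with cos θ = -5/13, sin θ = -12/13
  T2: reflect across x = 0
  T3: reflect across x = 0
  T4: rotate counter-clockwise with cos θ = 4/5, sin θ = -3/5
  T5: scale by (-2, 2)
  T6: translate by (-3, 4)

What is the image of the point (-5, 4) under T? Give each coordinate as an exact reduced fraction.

T(p) = (-1019/65, 142/65)

T1 rotate counter-clockwise with cos θ = -5/13, sin θ = -12/13: (-5, 4) → (73/13, 40/13)
T2 reflect across x = 0: (73/13, 40/13) → (-73/13, 40/13)
T3 reflect across x = 0: (-73/13, 40/13) → (73/13, 40/13)
T4 rotate counter-clockwise with cos θ = 4/5, sin θ = -3/5: (73/13, 40/13) → (412/65, -59/65)
T5 scale by (-2, 2): (412/65, -59/65) → (-824/65, -118/65)
T6 translate by (-3, 4): (-824/65, -118/65) → (-1019/65, 142/65)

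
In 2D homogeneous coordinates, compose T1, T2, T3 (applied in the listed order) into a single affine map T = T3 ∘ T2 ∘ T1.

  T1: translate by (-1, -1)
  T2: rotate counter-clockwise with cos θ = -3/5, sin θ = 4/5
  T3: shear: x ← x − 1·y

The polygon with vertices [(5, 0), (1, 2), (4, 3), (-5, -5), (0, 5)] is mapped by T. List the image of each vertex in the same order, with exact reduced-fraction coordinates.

image vertices: (-27/5, 19/5), (-1/5, -3/5), (-23/5, 6/5), (48/5, -6/5), (3/5, -16/5)

T1 translate by (-1, -1): (5, 0) → (4, -1); (1, 2) → (0, 1); (4, 3) → (3, 2); (-5, -5) → (-6, -6); (0, 5) → (-1, 4)
T2 rotate counter-clockwise with cos θ = -3/5, sin θ = 4/5: (4, -1) → (-8/5, 19/5); (0, 1) → (-4/5, -3/5); (3, 2) → (-17/5, 6/5); (-6, -6) → (42/5, -6/5); (-1, 4) → (-13/5, -16/5)
T3 shear: x ← x − 1·y: (-8/5, 19/5) → (-27/5, 19/5); (-4/5, -3/5) → (-1/5, -3/5); (-17/5, 6/5) → (-23/5, 6/5); (42/5, -6/5) → (48/5, -6/5); (-13/5, -16/5) → (3/5, -16/5)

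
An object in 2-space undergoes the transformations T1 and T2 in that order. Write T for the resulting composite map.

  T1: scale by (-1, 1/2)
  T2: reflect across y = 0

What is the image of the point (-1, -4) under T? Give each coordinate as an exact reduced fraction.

T1 scale by (-1, 1/2): (-1, -4) → (1, -2)
T2 reflect across y = 0: (1, -2) → (1, 2)

T(p) = (1, 2)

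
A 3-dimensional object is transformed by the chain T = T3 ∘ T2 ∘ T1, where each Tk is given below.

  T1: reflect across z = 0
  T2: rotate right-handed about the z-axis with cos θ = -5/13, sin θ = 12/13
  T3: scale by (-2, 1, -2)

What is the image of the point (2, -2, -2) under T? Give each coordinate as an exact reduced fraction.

T1 reflect across z = 0: (2, -2, -2) → (2, -2, 2)
T2 rotate right-handed about the z-axis with cos θ = -5/13, sin θ = 12/13: (2, -2, 2) → (14/13, 34/13, 2)
T3 scale by (-2, 1, -2): (14/13, 34/13, 2) → (-28/13, 34/13, -4)

T(p) = (-28/13, 34/13, -4)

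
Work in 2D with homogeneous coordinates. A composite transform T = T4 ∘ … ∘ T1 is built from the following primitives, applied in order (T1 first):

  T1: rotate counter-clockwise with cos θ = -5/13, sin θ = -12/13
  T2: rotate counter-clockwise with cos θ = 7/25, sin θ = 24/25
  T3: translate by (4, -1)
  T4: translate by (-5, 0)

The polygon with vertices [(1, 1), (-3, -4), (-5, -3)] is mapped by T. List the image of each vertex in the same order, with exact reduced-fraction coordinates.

image vertices: (132/325, -276/325), (-76/13, -29/13), (-2202/325, -64/325)

T1 rotate counter-clockwise with cos θ = -5/13, sin θ = -12/13: (1, 1) → (7/13, -17/13); (-3, -4) → (-33/13, 56/13); (-5, -3) → (-11/13, 75/13)
T2 rotate counter-clockwise with cos θ = 7/25, sin θ = 24/25: (7/13, -17/13) → (457/325, 49/325); (-33/13, 56/13) → (-63/13, -16/13); (-11/13, 75/13) → (-1877/325, 261/325)
T3 translate by (4, -1): (457/325, 49/325) → (1757/325, -276/325); (-63/13, -16/13) → (-11/13, -29/13); (-1877/325, 261/325) → (-577/325, -64/325)
T4 translate by (-5, 0): (1757/325, -276/325) → (132/325, -276/325); (-11/13, -29/13) → (-76/13, -29/13); (-577/325, -64/325) → (-2202/325, -64/325)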